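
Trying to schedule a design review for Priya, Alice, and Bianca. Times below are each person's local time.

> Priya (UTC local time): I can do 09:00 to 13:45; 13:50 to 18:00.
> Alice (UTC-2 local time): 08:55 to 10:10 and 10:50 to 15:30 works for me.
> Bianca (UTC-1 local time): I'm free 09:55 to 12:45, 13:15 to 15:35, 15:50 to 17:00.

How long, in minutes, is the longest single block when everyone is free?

140

Priya in UTC: 09:00-13:45, 13:50-18:00.
Alice in UTC: 10:55-12:10, 12:50-17:30 (add 2h to convert from UTC-2).
Bianca in UTC: 10:55-13:45, 14:15-16:35, 16:50-18:00 (add 1h to convert from UTC-1).
Priya ∩ Alice: 10:55-12:10, 12:50-13:45, 13:50-17:30.
Priya ∩ Alice ∩ Bianca: 10:55-12:10, 12:50-13:45, 14:15-16:35, 16:50-17:30.
The longest is 14:15-16:35 at 140 minutes.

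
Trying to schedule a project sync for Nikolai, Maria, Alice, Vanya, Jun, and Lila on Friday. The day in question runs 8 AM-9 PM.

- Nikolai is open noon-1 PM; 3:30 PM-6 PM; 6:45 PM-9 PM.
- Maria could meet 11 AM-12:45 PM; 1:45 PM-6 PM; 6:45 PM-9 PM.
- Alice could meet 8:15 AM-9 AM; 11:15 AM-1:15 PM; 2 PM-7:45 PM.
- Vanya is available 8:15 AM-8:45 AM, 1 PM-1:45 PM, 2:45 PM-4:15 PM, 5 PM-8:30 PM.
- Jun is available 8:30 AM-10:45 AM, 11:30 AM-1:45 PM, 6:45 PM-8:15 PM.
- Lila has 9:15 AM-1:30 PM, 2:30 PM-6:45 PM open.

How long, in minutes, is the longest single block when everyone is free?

0

Nikolai ∩ Maria: 12:00-12:45, 15:30-18:00, 18:45-21:00.
Nikolai ∩ Maria ∩ Alice: 12:00-12:45, 15:30-18:00, 18:45-19:45.
Nikolai ∩ Maria ∩ Alice ∩ Vanya: 15:30-16:15, 17:00-18:00, 18:45-19:45.
Nikolai ∩ Maria ∩ Alice ∩ Vanya ∩ Jun: 18:45-19:45.
Nikolai ∩ Maria ∩ Alice ∩ Vanya ∩ Jun ∩ Lila: ∅.
There is no time when everyone is free.
No common window exists, so the longest block is 0 minutes.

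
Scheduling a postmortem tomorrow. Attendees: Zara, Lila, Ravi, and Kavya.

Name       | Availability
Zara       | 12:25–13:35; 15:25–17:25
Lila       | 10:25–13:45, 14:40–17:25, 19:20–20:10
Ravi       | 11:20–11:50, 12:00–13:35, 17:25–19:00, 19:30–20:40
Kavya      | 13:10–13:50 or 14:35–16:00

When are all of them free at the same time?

Zara ∩ Lila: 12:25-13:35, 15:25-17:25.
Zara ∩ Lila ∩ Ravi: 12:25-13:35.
Zara ∩ Lila ∩ Ravi ∩ Kavya: 13:10-13:35.
So the common availability across everyone is 13:10-13:35.

13:10-13:35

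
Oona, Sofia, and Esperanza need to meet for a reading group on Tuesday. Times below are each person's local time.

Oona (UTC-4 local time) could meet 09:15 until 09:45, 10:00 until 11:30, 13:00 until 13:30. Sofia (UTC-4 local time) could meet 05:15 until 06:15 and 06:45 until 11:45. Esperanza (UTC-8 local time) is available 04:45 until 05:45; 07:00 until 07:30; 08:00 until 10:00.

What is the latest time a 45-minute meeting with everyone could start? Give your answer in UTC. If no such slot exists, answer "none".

Oona in UTC: 13:15-13:45, 14:00-15:30, 17:00-17:30 (add 4h to convert from UTC-4).
Sofia in UTC: 09:15-10:15, 10:45-15:45 (add 4h to convert from UTC-4).
Esperanza in UTC: 12:45-13:45, 15:00-15:30, 16:00-18:00 (add 8h to convert from UTC-8).
Oona ∩ Sofia: 13:15-13:45, 14:00-15:30.
Oona ∩ Sofia ∩ Esperanza: 13:15-13:45, 15:00-15:30.
So the common availability across everyone is 13:15-13:45, 15:00-15:30.
No common window is at least 45 minutes long.

none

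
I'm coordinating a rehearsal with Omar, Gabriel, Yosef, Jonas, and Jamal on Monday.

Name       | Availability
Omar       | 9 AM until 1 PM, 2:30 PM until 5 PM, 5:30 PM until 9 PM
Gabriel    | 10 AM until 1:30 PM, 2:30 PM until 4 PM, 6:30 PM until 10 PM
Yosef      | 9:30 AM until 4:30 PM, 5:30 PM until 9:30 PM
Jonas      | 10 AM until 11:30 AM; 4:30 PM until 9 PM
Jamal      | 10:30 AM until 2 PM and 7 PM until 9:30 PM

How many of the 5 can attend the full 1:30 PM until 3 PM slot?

1

Yosef can make the full 13:30-15:00 slot — that's 1.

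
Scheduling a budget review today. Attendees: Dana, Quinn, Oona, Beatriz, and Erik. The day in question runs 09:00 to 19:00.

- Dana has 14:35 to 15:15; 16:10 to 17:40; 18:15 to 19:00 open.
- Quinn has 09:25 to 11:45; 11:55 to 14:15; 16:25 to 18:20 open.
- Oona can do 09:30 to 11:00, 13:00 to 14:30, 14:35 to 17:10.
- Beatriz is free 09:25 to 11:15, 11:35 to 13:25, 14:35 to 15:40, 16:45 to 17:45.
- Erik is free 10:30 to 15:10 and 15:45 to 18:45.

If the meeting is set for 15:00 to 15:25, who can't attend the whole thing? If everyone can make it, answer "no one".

Dana, Erik, Quinn

Dana: not fully free for 15:00-15:25. Quinn: not fully free for 15:00-15:25. Oona: free for 15:00-15:25. Beatriz: free for 15:00-15:25. Erik: not fully free for 15:00-15:25.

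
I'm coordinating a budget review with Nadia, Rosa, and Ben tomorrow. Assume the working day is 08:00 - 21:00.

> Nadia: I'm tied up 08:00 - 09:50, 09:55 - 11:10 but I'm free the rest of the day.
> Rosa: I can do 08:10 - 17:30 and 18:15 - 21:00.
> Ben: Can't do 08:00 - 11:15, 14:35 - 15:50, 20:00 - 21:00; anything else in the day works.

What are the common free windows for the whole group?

11:15-14:35, 15:50-17:30, 18:15-20:00

Nadia free: 09:50-09:55, 11:10-21:00 (invert busy blocks within the working day).
Rosa free: 08:10-17:30, 18:15-21:00.
Ben free: 11:15-14:35, 15:50-20:00 (invert busy blocks within the working day).
Nadia ∩ Rosa: 09:50-09:55, 11:10-17:30, 18:15-21:00.
Nadia ∩ Rosa ∩ Ben: 11:15-14:35, 15:50-17:30, 18:15-20:00.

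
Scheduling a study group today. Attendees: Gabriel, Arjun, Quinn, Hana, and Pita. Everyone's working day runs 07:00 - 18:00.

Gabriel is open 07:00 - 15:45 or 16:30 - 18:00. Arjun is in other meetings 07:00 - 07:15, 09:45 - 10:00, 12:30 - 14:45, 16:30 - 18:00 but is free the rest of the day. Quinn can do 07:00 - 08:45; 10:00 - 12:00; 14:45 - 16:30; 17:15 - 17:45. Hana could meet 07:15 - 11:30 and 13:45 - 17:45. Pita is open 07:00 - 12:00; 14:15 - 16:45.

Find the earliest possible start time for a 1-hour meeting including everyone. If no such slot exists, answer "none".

Gabriel free: 07:00-15:45, 16:30-18:00.
Arjun free: 07:15-09:45, 10:00-12:30, 14:45-16:30 (invert busy blocks within the working day).
Quinn free: 07:00-08:45, 10:00-12:00, 14:45-16:30, 17:15-17:45.
Hana free: 07:15-11:30, 13:45-17:45.
Pita free: 07:00-12:00, 14:15-16:45.
Gabriel ∩ Arjun: 07:15-09:45, 10:00-12:30, 14:45-15:45.
Gabriel ∩ Arjun ∩ Quinn: 07:15-08:45, 10:00-12:00, 14:45-15:45.
Gabriel ∩ Arjun ∩ Quinn ∩ Hana: 07:15-08:45, 10:00-11:30, 14:45-15:45.
Gabriel ∩ Arjun ∩ Quinn ∩ Hana ∩ Pita: 07:15-08:45, 10:00-11:30, 14:45-15:45.
So the common availability across everyone is 07:15-08:45, 10:00-11:30, 14:45-15:45.
The first common window of at least 60 minutes is 07:15-08:45, so the earliest start is 07:15.

07:15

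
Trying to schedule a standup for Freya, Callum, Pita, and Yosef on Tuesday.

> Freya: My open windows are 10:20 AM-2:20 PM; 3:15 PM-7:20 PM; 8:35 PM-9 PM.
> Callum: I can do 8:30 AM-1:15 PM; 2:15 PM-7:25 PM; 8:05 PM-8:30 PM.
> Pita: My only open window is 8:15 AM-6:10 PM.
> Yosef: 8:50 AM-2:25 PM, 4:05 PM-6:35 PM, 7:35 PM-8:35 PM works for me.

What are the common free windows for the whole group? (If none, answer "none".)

Freya ∩ Callum: 10:20-13:15, 14:15-14:20, 15:15-19:20.
Freya ∩ Callum ∩ Pita: 10:20-13:15, 14:15-14:20, 15:15-18:10.
Freya ∩ Callum ∩ Pita ∩ Yosef: 10:20-13:15, 14:15-14:20, 16:05-18:10.
So the common availability across everyone is 10:20-13:15, 14:15-14:20, 16:05-18:10.

10:20-13:15, 14:15-14:20, 16:05-18:10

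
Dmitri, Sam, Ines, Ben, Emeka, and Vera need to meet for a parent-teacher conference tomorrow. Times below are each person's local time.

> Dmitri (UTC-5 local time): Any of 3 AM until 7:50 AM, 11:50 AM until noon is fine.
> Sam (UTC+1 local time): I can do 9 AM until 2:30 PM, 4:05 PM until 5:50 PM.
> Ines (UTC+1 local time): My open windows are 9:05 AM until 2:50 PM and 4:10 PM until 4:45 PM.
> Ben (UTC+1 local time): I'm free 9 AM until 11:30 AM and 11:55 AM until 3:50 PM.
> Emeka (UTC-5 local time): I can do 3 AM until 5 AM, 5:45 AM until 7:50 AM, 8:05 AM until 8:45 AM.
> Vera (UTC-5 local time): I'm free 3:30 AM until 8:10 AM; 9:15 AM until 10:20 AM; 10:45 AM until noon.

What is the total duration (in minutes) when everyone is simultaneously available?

205

Dmitri in UTC: 08:00-12:50, 16:50-17:00 (add 5h to convert from UTC-5).
Sam in UTC: 08:00-13:30, 15:05-16:50 (subtract 1h to convert from UTC+1).
Ines in UTC: 08:05-13:50, 15:10-15:45 (subtract 1h to convert from UTC+1).
Ben in UTC: 08:00-10:30, 10:55-14:50 (subtract 1h to convert from UTC+1).
Emeka in UTC: 08:00-10:00, 10:45-12:50, 13:05-13:45 (add 5h to convert from UTC-5).
Vera in UTC: 08:30-13:10, 14:15-15:20, 15:45-17:00 (add 5h to convert from UTC-5).
Dmitri ∩ Sam: 08:00-12:50.
Dmitri ∩ Sam ∩ Ines: 08:05-12:50.
Dmitri ∩ Sam ∩ Ines ∩ Ben: 08:05-10:30, 10:55-12:50.
Dmitri ∩ Sam ∩ Ines ∩ Ben ∩ Emeka: 08:05-10:00, 10:55-12:50.
Dmitri ∩ Sam ∩ Ines ∩ Ben ∩ Emeka ∩ Vera: 08:30-10:00, 10:55-12:50.
Summing the common windows: 90 + 115 = 205 minutes.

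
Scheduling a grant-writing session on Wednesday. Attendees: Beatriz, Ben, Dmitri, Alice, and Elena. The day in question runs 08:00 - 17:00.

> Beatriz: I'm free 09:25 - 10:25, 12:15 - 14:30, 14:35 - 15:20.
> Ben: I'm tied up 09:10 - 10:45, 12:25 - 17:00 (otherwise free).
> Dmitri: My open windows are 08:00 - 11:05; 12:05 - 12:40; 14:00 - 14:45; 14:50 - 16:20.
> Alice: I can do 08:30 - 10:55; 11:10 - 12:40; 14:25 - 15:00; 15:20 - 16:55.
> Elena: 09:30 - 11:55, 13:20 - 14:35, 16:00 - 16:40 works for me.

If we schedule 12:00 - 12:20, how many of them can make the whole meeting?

Beatriz free: 09:25-10:25, 12:15-14:30, 14:35-15:20.
Ben free: 08:00-09:10, 10:45-12:25 (invert busy blocks within the working day).
Dmitri free: 08:00-11:05, 12:05-12:40, 14:00-14:45, 14:50-16:20.
Alice free: 08:30-10:55, 11:10-12:40, 14:25-15:00, 15:20-16:55.
Elena free: 09:30-11:55, 13:20-14:35, 16:00-16:40.
Ben and Alice can make the full 12:00-12:20 slot — that's 2.

2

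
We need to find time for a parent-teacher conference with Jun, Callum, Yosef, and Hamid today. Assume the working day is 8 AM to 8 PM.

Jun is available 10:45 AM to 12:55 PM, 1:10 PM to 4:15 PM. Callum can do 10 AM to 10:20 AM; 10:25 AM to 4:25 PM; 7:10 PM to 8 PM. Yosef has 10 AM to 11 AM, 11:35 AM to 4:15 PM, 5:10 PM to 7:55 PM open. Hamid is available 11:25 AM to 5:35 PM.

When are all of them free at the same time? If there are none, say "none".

11:35-12:55, 13:10-16:15

Jun ∩ Callum: 10:45-12:55, 13:10-16:15.
Jun ∩ Callum ∩ Yosef: 10:45-11:00, 11:35-12:55, 13:10-16:15.
Jun ∩ Callum ∩ Yosef ∩ Hamid: 11:35-12:55, 13:10-16:15.
So the common availability across everyone is 11:35-12:55, 13:10-16:15.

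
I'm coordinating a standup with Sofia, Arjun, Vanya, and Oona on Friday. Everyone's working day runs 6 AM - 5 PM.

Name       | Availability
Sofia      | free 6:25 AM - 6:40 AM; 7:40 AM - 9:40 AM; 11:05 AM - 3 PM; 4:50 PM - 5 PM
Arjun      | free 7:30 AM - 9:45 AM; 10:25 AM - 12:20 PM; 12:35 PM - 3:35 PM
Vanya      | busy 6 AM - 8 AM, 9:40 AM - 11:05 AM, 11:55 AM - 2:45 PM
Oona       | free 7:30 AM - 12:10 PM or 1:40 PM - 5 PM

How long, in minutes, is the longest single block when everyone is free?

100

Sofia free: 06:25-06:40, 07:40-09:40, 11:05-15:00, 16:50-17:00.
Arjun free: 07:30-09:45, 10:25-12:20, 12:35-15:35.
Vanya free: 08:00-09:40, 11:05-11:55, 14:45-17:00 (invert busy blocks within the working day).
Oona free: 07:30-12:10, 13:40-17:00.
Sofia ∩ Arjun: 07:40-09:40, 11:05-12:20, 12:35-15:00.
Sofia ∩ Arjun ∩ Vanya: 08:00-09:40, 11:05-11:55, 14:45-15:00.
Sofia ∩ Arjun ∩ Vanya ∩ Oona: 08:00-09:40, 11:05-11:55, 14:45-15:00.
The longest is 08:00-09:40 at 100 minutes.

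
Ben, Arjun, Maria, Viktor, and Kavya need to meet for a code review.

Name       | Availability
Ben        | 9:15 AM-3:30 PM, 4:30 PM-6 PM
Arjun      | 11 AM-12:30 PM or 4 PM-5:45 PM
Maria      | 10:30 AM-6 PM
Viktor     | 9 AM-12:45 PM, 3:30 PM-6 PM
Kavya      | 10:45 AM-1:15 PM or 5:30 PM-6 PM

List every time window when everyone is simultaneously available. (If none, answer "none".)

Ben ∩ Arjun: 11:00-12:30, 16:30-17:45.
Ben ∩ Arjun ∩ Maria: 11:00-12:30, 16:30-17:45.
Ben ∩ Arjun ∩ Maria ∩ Viktor: 11:00-12:30, 16:30-17:45.
Ben ∩ Arjun ∩ Maria ∩ Viktor ∩ Kavya: 11:00-12:30, 17:30-17:45.

11:00-12:30, 17:30-17:45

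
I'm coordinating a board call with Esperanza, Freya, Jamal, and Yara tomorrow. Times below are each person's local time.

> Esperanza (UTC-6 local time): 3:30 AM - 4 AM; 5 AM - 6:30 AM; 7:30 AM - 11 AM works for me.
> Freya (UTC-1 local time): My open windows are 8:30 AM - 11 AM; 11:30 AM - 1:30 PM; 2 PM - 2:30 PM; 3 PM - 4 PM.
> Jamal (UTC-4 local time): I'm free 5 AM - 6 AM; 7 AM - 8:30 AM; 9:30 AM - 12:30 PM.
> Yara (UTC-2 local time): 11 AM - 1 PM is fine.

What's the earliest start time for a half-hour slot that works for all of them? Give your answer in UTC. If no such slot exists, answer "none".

13:30

Esperanza in UTC: 09:30-10:00, 11:00-12:30, 13:30-17:00 (add 6h to convert from UTC-6).
Freya in UTC: 09:30-12:00, 12:30-14:30, 15:00-15:30, 16:00-17:00 (add 1h to convert from UTC-1).
Jamal in UTC: 09:00-10:00, 11:00-12:30, 13:30-16:30 (add 4h to convert from UTC-4).
Yara in UTC: 13:00-15:00 (add 2h to convert from UTC-2).
Esperanza ∩ Freya: 09:30-10:00, 11:00-12:00, 13:30-14:30, 15:00-15:30, 16:00-17:00.
Esperanza ∩ Freya ∩ Jamal: 09:30-10:00, 11:00-12:00, 13:30-14:30, 15:00-15:30, 16:00-16:30.
Esperanza ∩ Freya ∩ Jamal ∩ Yara: 13:30-14:30.
The first common window of at least 30 minutes is 13:30-14:30, so the earliest start is 13:30.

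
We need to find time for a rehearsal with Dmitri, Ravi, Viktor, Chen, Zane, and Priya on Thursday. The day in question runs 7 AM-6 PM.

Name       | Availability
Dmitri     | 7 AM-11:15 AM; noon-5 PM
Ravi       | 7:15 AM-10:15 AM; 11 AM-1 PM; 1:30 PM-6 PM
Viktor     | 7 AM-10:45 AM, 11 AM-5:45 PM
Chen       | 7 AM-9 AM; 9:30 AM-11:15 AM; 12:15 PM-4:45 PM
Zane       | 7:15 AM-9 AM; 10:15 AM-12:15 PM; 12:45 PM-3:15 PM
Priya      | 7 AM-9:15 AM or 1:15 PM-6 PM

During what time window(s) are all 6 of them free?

Dmitri ∩ Ravi: 07:15-10:15, 11:00-11:15, 12:00-13:00, 13:30-17:00.
Dmitri ∩ Ravi ∩ Viktor: 07:15-10:15, 11:00-11:15, 12:00-13:00, 13:30-17:00.
Dmitri ∩ Ravi ∩ Viktor ∩ Chen: 07:15-09:00, 09:30-10:15, 11:00-11:15, 12:15-13:00, 13:30-16:45.
Dmitri ∩ Ravi ∩ Viktor ∩ Chen ∩ Zane: 07:15-09:00, 11:00-11:15, 12:45-13:00, 13:30-15:15.
Dmitri ∩ Ravi ∩ Viktor ∩ Chen ∩ Zane ∩ Priya: 07:15-09:00, 13:30-15:15.
So the common availability across everyone is 07:15-09:00, 13:30-15:15.

07:15-09:00, 13:30-15:15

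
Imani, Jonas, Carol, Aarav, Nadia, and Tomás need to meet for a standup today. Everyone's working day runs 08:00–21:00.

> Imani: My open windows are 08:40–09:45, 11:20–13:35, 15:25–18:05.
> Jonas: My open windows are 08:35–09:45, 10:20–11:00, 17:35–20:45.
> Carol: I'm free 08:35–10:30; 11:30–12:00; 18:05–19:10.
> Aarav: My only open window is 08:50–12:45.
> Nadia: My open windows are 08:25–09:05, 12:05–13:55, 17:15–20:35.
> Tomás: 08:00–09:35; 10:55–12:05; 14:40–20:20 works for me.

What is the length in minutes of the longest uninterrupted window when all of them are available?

15

Imani ∩ Jonas: 08:40-09:45, 17:35-18:05.
Imani ∩ Jonas ∩ Carol: 08:40-09:45.
Imani ∩ Jonas ∩ Carol ∩ Aarav: 08:50-09:45.
Imani ∩ Jonas ∩ Carol ∩ Aarav ∩ Nadia: 08:50-09:05.
Imani ∩ Jonas ∩ Carol ∩ Aarav ∩ Nadia ∩ Tomás: 08:50-09:05.
The longest is 08:50-09:05 at 15 minutes.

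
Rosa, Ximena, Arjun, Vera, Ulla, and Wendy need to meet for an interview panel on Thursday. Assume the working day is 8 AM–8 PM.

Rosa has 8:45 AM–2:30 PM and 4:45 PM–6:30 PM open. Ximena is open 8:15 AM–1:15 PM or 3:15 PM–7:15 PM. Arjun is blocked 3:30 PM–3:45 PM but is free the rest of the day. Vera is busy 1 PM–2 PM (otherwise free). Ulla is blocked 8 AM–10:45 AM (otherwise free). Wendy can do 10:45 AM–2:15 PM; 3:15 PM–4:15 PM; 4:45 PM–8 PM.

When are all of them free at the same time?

Rosa free: 08:45-14:30, 16:45-18:30.
Ximena free: 08:15-13:15, 15:15-19:15.
Arjun free: 08:00-15:30, 15:45-20:00 (invert busy blocks within the working day).
Vera free: 08:00-13:00, 14:00-20:00 (invert busy blocks within the working day).
Ulla free: 10:45-20:00 (invert busy blocks within the working day).
Wendy free: 10:45-14:15, 15:15-16:15, 16:45-20:00.
Rosa ∩ Ximena: 08:45-13:15, 16:45-18:30.
Rosa ∩ Ximena ∩ Arjun: 08:45-13:15, 16:45-18:30.
Rosa ∩ Ximena ∩ Arjun ∩ Vera: 08:45-13:00, 16:45-18:30.
Rosa ∩ Ximena ∩ Arjun ∩ Vera ∩ Ulla: 10:45-13:00, 16:45-18:30.
Rosa ∩ Ximena ∩ Arjun ∩ Vera ∩ Ulla ∩ Wendy: 10:45-13:00, 16:45-18:30.

10:45-13:00, 16:45-18:30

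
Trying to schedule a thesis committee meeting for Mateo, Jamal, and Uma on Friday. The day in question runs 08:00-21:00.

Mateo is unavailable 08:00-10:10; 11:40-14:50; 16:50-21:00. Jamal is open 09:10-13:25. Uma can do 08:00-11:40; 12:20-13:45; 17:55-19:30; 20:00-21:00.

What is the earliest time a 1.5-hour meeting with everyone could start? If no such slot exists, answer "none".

10:10

Mateo free: 10:10-11:40, 14:50-16:50 (invert busy blocks within the working day).
Jamal free: 09:10-13:25.
Uma free: 08:00-11:40, 12:20-13:45, 17:55-19:30, 20:00-21:00.
Mateo ∩ Jamal: 10:10-11:40.
Mateo ∩ Jamal ∩ Uma: 10:10-11:40.
The first common window of at least 90 minutes is 10:10-11:40, so the earliest start is 10:10.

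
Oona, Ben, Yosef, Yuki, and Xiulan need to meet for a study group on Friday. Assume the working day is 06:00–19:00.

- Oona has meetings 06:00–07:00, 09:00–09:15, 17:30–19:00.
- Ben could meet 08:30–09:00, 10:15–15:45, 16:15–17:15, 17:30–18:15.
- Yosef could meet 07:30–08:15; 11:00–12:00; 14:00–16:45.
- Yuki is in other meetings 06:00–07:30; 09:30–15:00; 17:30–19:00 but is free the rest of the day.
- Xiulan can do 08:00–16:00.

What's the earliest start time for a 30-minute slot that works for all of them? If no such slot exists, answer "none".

15:00

Oona free: 07:00-09:00, 09:15-17:30 (invert busy blocks within the working day).
Ben free: 08:30-09:00, 10:15-15:45, 16:15-17:15, 17:30-18:15.
Yosef free: 07:30-08:15, 11:00-12:00, 14:00-16:45.
Yuki free: 07:30-09:30, 15:00-17:30 (invert busy blocks within the working day).
Xiulan free: 08:00-16:00.
Oona ∩ Ben: 08:30-09:00, 10:15-15:45, 16:15-17:15.
Oona ∩ Ben ∩ Yosef: 11:00-12:00, 14:00-15:45, 16:15-16:45.
Oona ∩ Ben ∩ Yosef ∩ Yuki: 15:00-15:45, 16:15-16:45.
Oona ∩ Ben ∩ Yosef ∩ Yuki ∩ Xiulan: 15:00-15:45.
The first common window of at least 30 minutes is 15:00-15:45, so the earliest start is 15:00.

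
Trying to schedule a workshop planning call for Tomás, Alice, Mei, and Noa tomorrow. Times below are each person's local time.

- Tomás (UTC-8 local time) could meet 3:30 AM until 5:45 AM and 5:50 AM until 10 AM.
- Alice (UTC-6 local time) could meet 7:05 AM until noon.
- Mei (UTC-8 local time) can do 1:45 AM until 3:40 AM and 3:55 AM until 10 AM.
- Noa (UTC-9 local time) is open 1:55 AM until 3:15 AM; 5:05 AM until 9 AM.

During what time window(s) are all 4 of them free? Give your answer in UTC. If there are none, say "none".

Tomás in UTC: 11:30-13:45, 13:50-18:00 (add 8h to convert from UTC-8).
Alice in UTC: 13:05-18:00 (add 6h to convert from UTC-6).
Mei in UTC: 09:45-11:40, 11:55-18:00 (add 8h to convert from UTC-8).
Noa in UTC: 10:55-12:15, 14:05-18:00 (add 9h to convert from UTC-9).
Tomás ∩ Alice: 13:05-13:45, 13:50-18:00.
Tomás ∩ Alice ∩ Mei: 13:05-13:45, 13:50-18:00.
Tomás ∩ Alice ∩ Mei ∩ Noa: 14:05-18:00.
Those are the intersection windows.

14:05-18:00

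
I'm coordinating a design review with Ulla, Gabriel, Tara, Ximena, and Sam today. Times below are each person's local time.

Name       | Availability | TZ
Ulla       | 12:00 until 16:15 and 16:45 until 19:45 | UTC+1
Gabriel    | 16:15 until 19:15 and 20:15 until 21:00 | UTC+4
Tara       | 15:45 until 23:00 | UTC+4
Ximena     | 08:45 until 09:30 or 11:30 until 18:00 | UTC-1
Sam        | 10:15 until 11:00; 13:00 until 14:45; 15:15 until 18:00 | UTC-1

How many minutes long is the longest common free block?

75

Ulla in UTC: 11:00-15:15, 15:45-18:45 (subtract 1h to convert from UTC+1).
Gabriel in UTC: 12:15-15:15, 16:15-17:00 (subtract 4h to convert from UTC+4).
Tara in UTC: 11:45-19:00 (subtract 4h to convert from UTC+4).
Ximena in UTC: 09:45-10:30, 12:30-19:00 (add 1h to convert from UTC-1).
Sam in UTC: 11:15-12:00, 14:00-15:45, 16:15-19:00 (add 1h to convert from UTC-1).
Ulla ∩ Gabriel: 12:15-15:15, 16:15-17:00.
Ulla ∩ Gabriel ∩ Tara: 12:15-15:15, 16:15-17:00.
Ulla ∩ Gabriel ∩ Tara ∩ Ximena: 12:30-15:15, 16:15-17:00.
Ulla ∩ Gabriel ∩ Tara ∩ Ximena ∩ Sam: 14:00-15:15, 16:15-17:00.
The longest is 14:00-15:15 at 75 minutes.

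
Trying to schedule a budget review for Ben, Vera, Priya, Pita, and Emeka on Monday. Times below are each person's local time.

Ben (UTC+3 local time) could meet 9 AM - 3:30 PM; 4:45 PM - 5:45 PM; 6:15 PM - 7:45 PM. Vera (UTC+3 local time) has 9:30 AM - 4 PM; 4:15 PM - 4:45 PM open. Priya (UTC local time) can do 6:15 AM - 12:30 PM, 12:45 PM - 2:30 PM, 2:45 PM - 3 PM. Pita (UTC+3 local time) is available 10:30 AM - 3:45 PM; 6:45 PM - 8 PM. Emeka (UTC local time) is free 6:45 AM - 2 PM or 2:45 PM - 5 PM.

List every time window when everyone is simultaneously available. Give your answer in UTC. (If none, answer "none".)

Ben in UTC: 06:00-12:30, 13:45-14:45, 15:15-16:45 (subtract 3h to convert from UTC+3).
Vera in UTC: 06:30-13:00, 13:15-13:45 (subtract 3h to convert from UTC+3).
Priya in UTC: 06:15-12:30, 12:45-14:30, 14:45-15:00.
Pita in UTC: 07:30-12:45, 15:45-17:00 (subtract 3h to convert from UTC+3).
Emeka in UTC: 06:45-14:00, 14:45-17:00.
Ben ∩ Vera: 06:30-12:30.
Ben ∩ Vera ∩ Priya: 06:30-12:30.
Ben ∩ Vera ∩ Priya ∩ Pita: 07:30-12:30.
Ben ∩ Vera ∩ Priya ∩ Pita ∩ Emeka: 07:30-12:30.

07:30-12:30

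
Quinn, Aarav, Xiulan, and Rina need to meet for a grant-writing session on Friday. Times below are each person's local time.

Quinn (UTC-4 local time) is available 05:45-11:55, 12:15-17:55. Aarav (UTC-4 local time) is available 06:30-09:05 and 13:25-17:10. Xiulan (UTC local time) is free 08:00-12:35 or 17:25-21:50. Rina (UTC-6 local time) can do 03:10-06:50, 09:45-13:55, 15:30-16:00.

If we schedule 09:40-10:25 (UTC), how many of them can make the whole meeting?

Quinn in UTC: 09:45-15:55, 16:15-21:55 (add 4h to convert from UTC-4).
Aarav in UTC: 10:30-13:05, 17:25-21:10 (add 4h to convert from UTC-4).
Xiulan in UTC: 08:00-12:35, 17:25-21:50.
Rina in UTC: 09:10-12:50, 15:45-19:55, 21:30-22:00 (add 6h to convert from UTC-6).
Xiulan and Rina can make the full 09:40-10:25 slot — that's 2.

2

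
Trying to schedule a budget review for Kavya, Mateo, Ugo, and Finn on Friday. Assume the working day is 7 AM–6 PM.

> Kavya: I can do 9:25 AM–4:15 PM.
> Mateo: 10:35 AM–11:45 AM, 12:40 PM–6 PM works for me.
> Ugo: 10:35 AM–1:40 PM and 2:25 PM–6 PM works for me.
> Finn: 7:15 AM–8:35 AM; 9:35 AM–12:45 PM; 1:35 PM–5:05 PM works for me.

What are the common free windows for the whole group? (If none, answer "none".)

10:35-11:45, 12:40-12:45, 13:35-13:40, 14:25-16:15

Kavya ∩ Mateo: 10:35-11:45, 12:40-16:15.
Kavya ∩ Mateo ∩ Ugo: 10:35-11:45, 12:40-13:40, 14:25-16:15.
Kavya ∩ Mateo ∩ Ugo ∩ Finn: 10:35-11:45, 12:40-12:45, 13:35-13:40, 14:25-16:15.
So the common availability across everyone is 10:35-11:45, 12:40-12:45, 13:35-13:40, 14:25-16:15.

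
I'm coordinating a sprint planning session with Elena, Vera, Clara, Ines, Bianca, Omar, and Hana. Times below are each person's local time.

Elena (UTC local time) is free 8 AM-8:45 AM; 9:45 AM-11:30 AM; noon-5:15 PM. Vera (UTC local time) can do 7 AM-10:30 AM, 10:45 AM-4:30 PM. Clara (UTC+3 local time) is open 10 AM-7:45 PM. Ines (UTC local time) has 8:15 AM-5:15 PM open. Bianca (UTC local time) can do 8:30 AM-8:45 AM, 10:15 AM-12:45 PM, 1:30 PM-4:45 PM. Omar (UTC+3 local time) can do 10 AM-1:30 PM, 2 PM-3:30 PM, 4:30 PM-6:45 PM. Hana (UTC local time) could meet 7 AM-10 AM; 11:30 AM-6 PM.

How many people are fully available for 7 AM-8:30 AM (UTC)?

4

Elena in UTC: 08:00-08:45, 09:45-11:30, 12:00-17:15.
Vera in UTC: 07:00-10:30, 10:45-16:30.
Clara in UTC: 07:00-16:45 (subtract 3h to convert from UTC+3).
Ines in UTC: 08:15-17:15.
Bianca in UTC: 08:30-08:45, 10:15-12:45, 13:30-16:45.
Omar in UTC: 07:00-10:30, 11:00-12:30, 13:30-15:45 (subtract 3h to convert from UTC+3).
Hana in UTC: 07:00-10:00, 11:30-18:00.
Vera, Clara, Omar, and Hana can make the full 07:00-08:30 slot — that's 4.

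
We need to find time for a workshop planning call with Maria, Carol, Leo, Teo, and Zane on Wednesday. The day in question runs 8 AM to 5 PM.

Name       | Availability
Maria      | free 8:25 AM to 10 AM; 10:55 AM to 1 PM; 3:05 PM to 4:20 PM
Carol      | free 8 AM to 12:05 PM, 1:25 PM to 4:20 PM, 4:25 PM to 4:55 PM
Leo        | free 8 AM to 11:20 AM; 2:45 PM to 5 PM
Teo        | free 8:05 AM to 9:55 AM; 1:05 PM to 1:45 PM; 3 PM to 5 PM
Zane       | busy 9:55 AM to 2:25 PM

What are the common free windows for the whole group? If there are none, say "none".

Maria free: 08:25-10:00, 10:55-13:00, 15:05-16:20.
Carol free: 08:00-12:05, 13:25-16:20, 16:25-16:55.
Leo free: 08:00-11:20, 14:45-17:00.
Teo free: 08:05-09:55, 13:05-13:45, 15:00-17:00.
Zane free: 08:00-09:55, 14:25-17:00 (invert busy blocks within the working day).
Maria ∩ Carol: 08:25-10:00, 10:55-12:05, 15:05-16:20.
Maria ∩ Carol ∩ Leo: 08:25-10:00, 10:55-11:20, 15:05-16:20.
Maria ∩ Carol ∩ Leo ∩ Teo: 08:25-09:55, 15:05-16:20.
Maria ∩ Carol ∩ Leo ∩ Teo ∩ Zane: 08:25-09:55, 15:05-16:20.
Those are the intersection windows.

08:25-09:55, 15:05-16:20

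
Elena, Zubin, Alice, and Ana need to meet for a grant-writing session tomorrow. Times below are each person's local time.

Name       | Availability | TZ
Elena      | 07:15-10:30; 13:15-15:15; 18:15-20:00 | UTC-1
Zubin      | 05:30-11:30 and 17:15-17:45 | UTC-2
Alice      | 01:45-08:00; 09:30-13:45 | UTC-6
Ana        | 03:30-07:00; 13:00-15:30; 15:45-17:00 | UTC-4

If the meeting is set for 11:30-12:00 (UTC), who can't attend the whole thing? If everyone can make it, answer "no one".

Elena in UTC: 08:15-11:30, 14:15-16:15, 19:15-21:00 (add 1h to convert from UTC-1).
Zubin in UTC: 07:30-13:30, 19:15-19:45 (add 2h to convert from UTC-2).
Alice in UTC: 07:45-14:00, 15:30-19:45 (add 6h to convert from UTC-6).
Ana in UTC: 07:30-11:00, 17:00-19:30, 19:45-21:00 (add 4h to convert from UTC-4).
Elena: not fully free for 11:30-12:00. Zubin: free for 11:30-12:00. Alice: free for 11:30-12:00. Ana: not fully free for 11:30-12:00.

Ana, Elena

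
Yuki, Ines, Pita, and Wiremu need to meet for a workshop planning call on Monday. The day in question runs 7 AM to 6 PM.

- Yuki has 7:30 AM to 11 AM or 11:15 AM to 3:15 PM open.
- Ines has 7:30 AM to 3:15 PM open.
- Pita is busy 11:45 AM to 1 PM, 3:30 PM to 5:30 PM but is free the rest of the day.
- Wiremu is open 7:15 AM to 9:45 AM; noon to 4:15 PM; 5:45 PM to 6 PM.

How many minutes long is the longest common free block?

Yuki free: 07:30-11:00, 11:15-15:15.
Ines free: 07:30-15:15.
Pita free: 07:00-11:45, 13:00-15:30, 17:30-18:00 (invert busy blocks within the working day).
Wiremu free: 07:15-09:45, 12:00-16:15, 17:45-18:00.
Yuki ∩ Ines: 07:30-11:00, 11:15-15:15.
Yuki ∩ Ines ∩ Pita: 07:30-11:00, 11:15-11:45, 13:00-15:15.
Yuki ∩ Ines ∩ Pita ∩ Wiremu: 07:30-09:45, 13:00-15:15.
The longest is 07:30-09:45 at 135 minutes.

135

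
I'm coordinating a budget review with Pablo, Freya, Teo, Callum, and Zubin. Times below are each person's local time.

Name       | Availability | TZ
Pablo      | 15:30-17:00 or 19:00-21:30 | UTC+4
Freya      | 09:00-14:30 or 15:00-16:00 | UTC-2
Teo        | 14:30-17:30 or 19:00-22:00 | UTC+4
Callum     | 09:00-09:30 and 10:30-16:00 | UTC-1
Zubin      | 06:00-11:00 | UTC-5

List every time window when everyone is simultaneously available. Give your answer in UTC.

11:30-13:00, 15:00-16:00

Pablo in UTC: 11:30-13:00, 15:00-17:30 (subtract 4h to convert from UTC+4).
Freya in UTC: 11:00-16:30, 17:00-18:00 (add 2h to convert from UTC-2).
Teo in UTC: 10:30-13:30, 15:00-18:00 (subtract 4h to convert from UTC+4).
Callum in UTC: 10:00-10:30, 11:30-17:00 (add 1h to convert from UTC-1).
Zubin in UTC: 11:00-16:00 (add 5h to convert from UTC-5).
Pablo ∩ Freya: 11:30-13:00, 15:00-16:30, 17:00-17:30.
Pablo ∩ Freya ∩ Teo: 11:30-13:00, 15:00-16:30, 17:00-17:30.
Pablo ∩ Freya ∩ Teo ∩ Callum: 11:30-13:00, 15:00-16:30.
Pablo ∩ Freya ∩ Teo ∩ Callum ∩ Zubin: 11:30-13:00, 15:00-16:00.
Those are the intersection windows.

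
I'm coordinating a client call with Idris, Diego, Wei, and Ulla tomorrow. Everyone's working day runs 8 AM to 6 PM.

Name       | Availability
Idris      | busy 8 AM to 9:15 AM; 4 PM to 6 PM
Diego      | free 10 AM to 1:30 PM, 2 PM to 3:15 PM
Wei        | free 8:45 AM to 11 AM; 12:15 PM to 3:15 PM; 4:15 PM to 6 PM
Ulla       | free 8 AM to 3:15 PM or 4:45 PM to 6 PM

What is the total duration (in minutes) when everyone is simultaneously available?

210

Idris free: 09:15-16:00 (invert busy blocks within the working day).
Diego free: 10:00-13:30, 14:00-15:15.
Wei free: 08:45-11:00, 12:15-15:15, 16:15-18:00.
Ulla free: 08:00-15:15, 16:45-18:00.
Idris ∩ Diego: 10:00-13:30, 14:00-15:15.
Idris ∩ Diego ∩ Wei: 10:00-11:00, 12:15-13:30, 14:00-15:15.
Idris ∩ Diego ∩ Wei ∩ Ulla: 10:00-11:00, 12:15-13:30, 14:00-15:15.
So the common availability across everyone is 10:00-11:00, 12:15-13:30, 14:00-15:15.
Summing the common windows: 60 + 75 + 75 = 210 minutes.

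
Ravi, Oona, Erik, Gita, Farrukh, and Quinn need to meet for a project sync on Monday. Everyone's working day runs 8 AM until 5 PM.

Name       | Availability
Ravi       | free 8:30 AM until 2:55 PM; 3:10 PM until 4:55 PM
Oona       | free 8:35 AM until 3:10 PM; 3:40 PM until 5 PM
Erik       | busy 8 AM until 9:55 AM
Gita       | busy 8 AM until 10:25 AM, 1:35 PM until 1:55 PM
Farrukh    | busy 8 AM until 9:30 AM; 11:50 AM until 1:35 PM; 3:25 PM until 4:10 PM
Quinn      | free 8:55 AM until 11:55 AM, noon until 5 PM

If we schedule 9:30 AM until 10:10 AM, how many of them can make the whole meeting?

4

Ravi free: 08:30-14:55, 15:10-16:55.
Oona free: 08:35-15:10, 15:40-17:00.
Erik free: 09:55-17:00 (invert busy blocks within the working day).
Gita free: 10:25-13:35, 13:55-17:00 (invert busy blocks within the working day).
Farrukh free: 09:30-11:50, 13:35-15:25, 16:10-17:00 (invert busy blocks within the working day).
Quinn free: 08:55-11:55, 12:00-17:00.
Ravi, Oona, Farrukh, and Quinn can make the full 09:30-10:10 slot — that's 4.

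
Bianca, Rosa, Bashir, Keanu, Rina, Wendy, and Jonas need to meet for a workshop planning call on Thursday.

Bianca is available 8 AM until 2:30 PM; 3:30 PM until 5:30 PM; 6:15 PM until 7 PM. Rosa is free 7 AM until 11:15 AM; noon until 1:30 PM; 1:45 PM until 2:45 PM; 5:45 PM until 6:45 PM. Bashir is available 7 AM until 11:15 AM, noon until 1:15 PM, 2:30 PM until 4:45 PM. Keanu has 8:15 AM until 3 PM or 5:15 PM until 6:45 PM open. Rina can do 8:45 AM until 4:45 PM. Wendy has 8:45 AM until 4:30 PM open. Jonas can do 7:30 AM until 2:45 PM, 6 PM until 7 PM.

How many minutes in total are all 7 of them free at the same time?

225

Bianca ∩ Rosa: 08:00-11:15, 12:00-13:30, 13:45-14:30, 18:15-18:45.
Bianca ∩ Rosa ∩ Bashir: 08:00-11:15, 12:00-13:15.
Bianca ∩ Rosa ∩ Bashir ∩ Keanu: 08:15-11:15, 12:00-13:15.
Bianca ∩ Rosa ∩ Bashir ∩ Keanu ∩ Rina: 08:45-11:15, 12:00-13:15.
Bianca ∩ Rosa ∩ Bashir ∩ Keanu ∩ Rina ∩ Wendy: 08:45-11:15, 12:00-13:15.
Bianca ∩ Rosa ∩ Bashir ∩ Keanu ∩ Rina ∩ Wendy ∩ Jonas: 08:45-11:15, 12:00-13:15.
Those are the intersection windows.
Summing the common windows: 150 + 75 = 225 minutes.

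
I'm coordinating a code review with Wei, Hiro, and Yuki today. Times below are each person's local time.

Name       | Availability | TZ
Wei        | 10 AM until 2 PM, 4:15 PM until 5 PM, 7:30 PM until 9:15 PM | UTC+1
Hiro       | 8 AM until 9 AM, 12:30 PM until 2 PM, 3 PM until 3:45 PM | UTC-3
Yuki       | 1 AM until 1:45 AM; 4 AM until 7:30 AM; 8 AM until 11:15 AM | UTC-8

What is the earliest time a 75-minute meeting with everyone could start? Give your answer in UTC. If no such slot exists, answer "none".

Wei in UTC: 09:00-13:00, 15:15-16:00, 18:30-20:15 (subtract 1h to convert from UTC+1).
Hiro in UTC: 11:00-12:00, 15:30-17:00, 18:00-18:45 (add 3h to convert from UTC-3).
Yuki in UTC: 09:00-09:45, 12:00-15:30, 16:00-19:15 (add 8h to convert from UTC-8).
Wei ∩ Hiro: 11:00-12:00, 15:30-16:00, 18:30-18:45.
Wei ∩ Hiro ∩ Yuki: 18:30-18:45.
No common window is at least 75 minutes long.

none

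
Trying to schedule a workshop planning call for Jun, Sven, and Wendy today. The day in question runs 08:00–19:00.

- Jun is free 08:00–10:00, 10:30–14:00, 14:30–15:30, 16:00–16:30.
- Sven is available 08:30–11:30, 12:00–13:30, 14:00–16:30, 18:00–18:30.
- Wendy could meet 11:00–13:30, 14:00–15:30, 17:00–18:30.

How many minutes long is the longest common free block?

90

Jun ∩ Sven: 08:30-10:00, 10:30-11:30, 12:00-13:30, 14:30-15:30, 16:00-16:30.
Jun ∩ Sven ∩ Wendy: 11:00-11:30, 12:00-13:30, 14:30-15:30.
So the common availability across everyone is 11:00-11:30, 12:00-13:30, 14:30-15:30.
The longest is 12:00-13:30 at 90 minutes.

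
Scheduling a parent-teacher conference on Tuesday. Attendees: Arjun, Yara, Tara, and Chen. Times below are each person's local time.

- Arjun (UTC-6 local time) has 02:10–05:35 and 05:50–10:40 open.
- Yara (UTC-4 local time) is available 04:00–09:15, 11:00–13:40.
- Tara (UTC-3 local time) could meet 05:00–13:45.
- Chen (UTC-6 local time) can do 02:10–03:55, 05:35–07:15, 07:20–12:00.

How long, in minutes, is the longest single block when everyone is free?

Arjun in UTC: 08:10-11:35, 11:50-16:40 (add 6h to convert from UTC-6).
Yara in UTC: 08:00-13:15, 15:00-17:40 (add 4h to convert from UTC-4).
Tara in UTC: 08:00-16:45 (add 3h to convert from UTC-3).
Chen in UTC: 08:10-09:55, 11:35-13:15, 13:20-18:00 (add 6h to convert from UTC-6).
Arjun ∩ Yara: 08:10-11:35, 11:50-13:15, 15:00-16:40.
Arjun ∩ Yara ∩ Tara: 08:10-11:35, 11:50-13:15, 15:00-16:40.
Arjun ∩ Yara ∩ Tara ∩ Chen: 08:10-09:55, 11:50-13:15, 15:00-16:40.
The longest is 08:10-09:55 at 105 minutes.

105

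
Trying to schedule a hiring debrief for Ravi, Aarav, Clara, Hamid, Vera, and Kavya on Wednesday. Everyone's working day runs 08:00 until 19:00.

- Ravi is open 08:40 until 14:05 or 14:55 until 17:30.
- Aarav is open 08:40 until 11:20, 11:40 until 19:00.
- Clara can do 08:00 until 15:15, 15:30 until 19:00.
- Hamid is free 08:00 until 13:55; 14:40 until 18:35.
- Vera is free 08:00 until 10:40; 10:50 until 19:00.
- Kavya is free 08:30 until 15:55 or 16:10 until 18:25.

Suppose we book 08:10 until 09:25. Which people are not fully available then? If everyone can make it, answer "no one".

Aarav, Kavya, Ravi

Ravi: not fully free for 08:10-09:25. Aarav: not fully free for 08:10-09:25. Clara: free for 08:10-09:25. Hamid: free for 08:10-09:25. Vera: free for 08:10-09:25. Kavya: not fully free for 08:10-09:25.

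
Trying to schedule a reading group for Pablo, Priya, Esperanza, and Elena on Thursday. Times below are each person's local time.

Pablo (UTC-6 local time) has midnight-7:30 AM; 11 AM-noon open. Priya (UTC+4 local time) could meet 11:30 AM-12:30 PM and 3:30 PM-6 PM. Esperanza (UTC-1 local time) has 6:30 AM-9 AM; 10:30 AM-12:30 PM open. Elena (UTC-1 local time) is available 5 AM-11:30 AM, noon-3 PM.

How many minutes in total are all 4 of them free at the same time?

Pablo in UTC: 06:00-13:30, 17:00-18:00 (add 6h to convert from UTC-6).
Priya in UTC: 07:30-08:30, 11:30-14:00 (subtract 4h to convert from UTC+4).
Esperanza in UTC: 07:30-10:00, 11:30-13:30 (add 1h to convert from UTC-1).
Elena in UTC: 06:00-12:30, 13:00-16:00 (add 1h to convert from UTC-1).
Pablo ∩ Priya: 07:30-08:30, 11:30-13:30.
Pablo ∩ Priya ∩ Esperanza: 07:30-08:30, 11:30-13:30.
Pablo ∩ Priya ∩ Esperanza ∩ Elena: 07:30-08:30, 11:30-12:30, 13:00-13:30.
Summing the common windows: 60 + 60 + 30 = 150 minutes.

150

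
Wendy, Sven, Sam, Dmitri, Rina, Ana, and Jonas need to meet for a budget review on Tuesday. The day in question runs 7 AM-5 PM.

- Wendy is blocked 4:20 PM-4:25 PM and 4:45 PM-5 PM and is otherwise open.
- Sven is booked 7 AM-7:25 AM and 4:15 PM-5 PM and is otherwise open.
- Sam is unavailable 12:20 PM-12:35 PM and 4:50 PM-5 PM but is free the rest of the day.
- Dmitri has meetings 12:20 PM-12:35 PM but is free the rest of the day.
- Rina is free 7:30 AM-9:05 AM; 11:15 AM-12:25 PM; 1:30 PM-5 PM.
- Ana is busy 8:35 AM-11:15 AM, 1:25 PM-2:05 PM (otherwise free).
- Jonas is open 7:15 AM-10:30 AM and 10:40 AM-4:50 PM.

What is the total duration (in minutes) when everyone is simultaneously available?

Wendy free: 07:00-16:20, 16:25-16:45 (invert busy blocks within the working day).
Sven free: 07:25-16:15 (invert busy blocks within the working day).
Sam free: 07:00-12:20, 12:35-16:50 (invert busy blocks within the working day).
Dmitri free: 07:00-12:20, 12:35-17:00 (invert busy blocks within the working day).
Rina free: 07:30-09:05, 11:15-12:25, 13:30-17:00.
Ana free: 07:00-08:35, 11:15-13:25, 14:05-17:00 (invert busy blocks within the working day).
Jonas free: 07:15-10:30, 10:40-16:50.
Wendy ∩ Sven: 07:25-16:15.
Wendy ∩ Sven ∩ Sam: 07:25-12:20, 12:35-16:15.
Wendy ∩ Sven ∩ Sam ∩ Dmitri: 07:25-12:20, 12:35-16:15.
Wendy ∩ Sven ∩ Sam ∩ Dmitri ∩ Rina: 07:30-09:05, 11:15-12:20, 13:30-16:15.
Wendy ∩ Sven ∩ Sam ∩ Dmitri ∩ Rina ∩ Ana: 07:30-08:35, 11:15-12:20, 14:05-16:15.
Wendy ∩ Sven ∩ Sam ∩ Dmitri ∩ Rina ∩ Ana ∩ Jonas: 07:30-08:35, 11:15-12:20, 14:05-16:15.
Those are the intersection windows.
Summing the common windows: 65 + 65 + 130 = 260 minutes.

260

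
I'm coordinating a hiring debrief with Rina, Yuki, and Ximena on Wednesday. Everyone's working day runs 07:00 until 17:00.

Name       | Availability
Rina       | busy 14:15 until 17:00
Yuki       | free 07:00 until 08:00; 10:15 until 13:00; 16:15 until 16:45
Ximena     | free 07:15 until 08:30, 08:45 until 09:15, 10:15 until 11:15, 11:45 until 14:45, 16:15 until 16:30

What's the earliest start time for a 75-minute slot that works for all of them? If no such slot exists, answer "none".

Rina free: 07:00-14:15 (invert busy blocks within the working day).
Yuki free: 07:00-08:00, 10:15-13:00, 16:15-16:45.
Ximena free: 07:15-08:30, 08:45-09:15, 10:15-11:15, 11:45-14:45, 16:15-16:30.
Rina ∩ Yuki: 07:00-08:00, 10:15-13:00.
Rina ∩ Yuki ∩ Ximena: 07:15-08:00, 10:15-11:15, 11:45-13:00.
Those are the intersection windows.
The first common window of at least 75 minutes is 11:45-13:00, so the earliest start is 11:45.

11:45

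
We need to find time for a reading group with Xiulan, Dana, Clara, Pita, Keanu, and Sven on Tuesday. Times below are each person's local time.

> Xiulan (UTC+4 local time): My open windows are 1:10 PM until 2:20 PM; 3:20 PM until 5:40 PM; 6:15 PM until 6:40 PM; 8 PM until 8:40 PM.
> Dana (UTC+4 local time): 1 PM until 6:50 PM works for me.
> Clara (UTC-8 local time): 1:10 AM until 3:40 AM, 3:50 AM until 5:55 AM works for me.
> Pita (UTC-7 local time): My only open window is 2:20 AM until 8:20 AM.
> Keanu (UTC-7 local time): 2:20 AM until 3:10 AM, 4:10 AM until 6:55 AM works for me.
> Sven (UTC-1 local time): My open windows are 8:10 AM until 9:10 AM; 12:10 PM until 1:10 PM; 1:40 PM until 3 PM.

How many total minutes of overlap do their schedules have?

Xiulan in UTC: 09:10-10:20, 11:20-13:40, 14:15-14:40, 16:00-16:40 (subtract 4h to convert from UTC+4).
Dana in UTC: 09:00-14:50 (subtract 4h to convert from UTC+4).
Clara in UTC: 09:10-11:40, 11:50-13:55 (add 8h to convert from UTC-8).
Pita in UTC: 09:20-15:20 (add 7h to convert from UTC-7).
Keanu in UTC: 09:20-10:10, 11:10-13:55 (add 7h to convert from UTC-7).
Sven in UTC: 09:10-10:10, 13:10-14:10, 14:40-16:00 (add 1h to convert from UTC-1).
Xiulan ∩ Dana: 09:10-10:20, 11:20-13:40, 14:15-14:40.
Xiulan ∩ Dana ∩ Clara: 09:10-10:20, 11:20-11:40, 11:50-13:40.
Xiulan ∩ Dana ∩ Clara ∩ Pita: 09:20-10:20, 11:20-11:40, 11:50-13:40.
Xiulan ∩ Dana ∩ Clara ∩ Pita ∩ Keanu: 09:20-10:10, 11:20-11:40, 11:50-13:40.
Xiulan ∩ Dana ∩ Clara ∩ Pita ∩ Keanu ∩ Sven: 09:20-10:10, 13:10-13:40.
So the common availability across everyone is 09:20-10:10, 13:10-13:40.
Summing the common windows: 50 + 30 = 80 minutes.

80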